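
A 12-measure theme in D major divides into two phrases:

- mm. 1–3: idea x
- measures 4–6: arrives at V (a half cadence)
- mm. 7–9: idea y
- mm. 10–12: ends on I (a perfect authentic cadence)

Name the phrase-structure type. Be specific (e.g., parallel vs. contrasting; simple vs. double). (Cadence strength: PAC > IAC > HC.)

Phrase 1 ends with a half cadence (weaker) and phrase 2 with a perfect authentic cadence (stronger): antecedent + consequent = a period.
The two phrases open with different material (x / y), so the period is contrasting.

contrasting period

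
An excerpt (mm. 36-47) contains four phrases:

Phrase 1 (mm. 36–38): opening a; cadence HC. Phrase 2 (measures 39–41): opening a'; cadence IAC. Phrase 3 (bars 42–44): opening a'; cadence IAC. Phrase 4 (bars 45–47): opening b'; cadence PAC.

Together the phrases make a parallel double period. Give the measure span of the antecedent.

In a double period the first pair of phrases (ending imperfect authentic cadence) is the large antecedent and the second pair (ending perfect authentic cadence) is the large consequent; the antecedent is measures 36–41.

measures 36–41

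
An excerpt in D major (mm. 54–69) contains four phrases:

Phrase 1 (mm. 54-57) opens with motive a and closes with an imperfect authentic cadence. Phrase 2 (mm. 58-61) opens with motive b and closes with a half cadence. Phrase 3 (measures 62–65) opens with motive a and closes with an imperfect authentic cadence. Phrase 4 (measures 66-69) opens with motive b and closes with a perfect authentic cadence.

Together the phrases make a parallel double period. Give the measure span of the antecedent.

In a double period the first pair of phrases (ending half cadence) is the large antecedent and the second pair (ending perfect authentic cadence) is the large consequent; the antecedent is measures 54–61.

measures 54–61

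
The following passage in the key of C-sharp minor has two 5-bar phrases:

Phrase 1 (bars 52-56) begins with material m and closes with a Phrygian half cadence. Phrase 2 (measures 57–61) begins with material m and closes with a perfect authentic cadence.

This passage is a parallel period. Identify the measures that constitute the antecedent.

The antecedent is the phrase ending with the weaker cadence (Phrygian half cadence, phrase 1) and the consequent the one ending more conclusively (perfect authentic cadence, phrase 2); the antecedent is bars 52–56.

measures 52–56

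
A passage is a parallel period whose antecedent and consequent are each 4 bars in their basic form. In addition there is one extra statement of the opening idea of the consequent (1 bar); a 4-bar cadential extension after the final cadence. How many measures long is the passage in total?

Basic parallel period: 4 + 4 = 8 bars.
8 (basic form) + 1 (extra statement) + 4 (cadential extension) = 13.

13 measures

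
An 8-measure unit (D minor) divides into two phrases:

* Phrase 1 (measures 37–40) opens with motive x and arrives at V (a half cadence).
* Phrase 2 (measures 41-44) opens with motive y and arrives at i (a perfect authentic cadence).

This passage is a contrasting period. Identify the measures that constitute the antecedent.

measures 37–40

The antecedent is the phrase ending with the weaker cadence (half cadence, phrase 1) and the consequent the one ending more conclusively (perfect authentic cadence, phrase 2); the antecedent is mm. 37-40.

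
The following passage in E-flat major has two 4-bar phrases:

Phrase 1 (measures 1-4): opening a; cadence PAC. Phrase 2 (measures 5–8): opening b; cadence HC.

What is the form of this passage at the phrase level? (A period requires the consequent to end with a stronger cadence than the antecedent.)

The second phrase closes with a half cadence, which is not stronger than the first phrase's perfect authentic cadence; without a weak→strong cadential pair there is no antecedent–consequent relationship, so this is a phrase group rather than a period.

phrase group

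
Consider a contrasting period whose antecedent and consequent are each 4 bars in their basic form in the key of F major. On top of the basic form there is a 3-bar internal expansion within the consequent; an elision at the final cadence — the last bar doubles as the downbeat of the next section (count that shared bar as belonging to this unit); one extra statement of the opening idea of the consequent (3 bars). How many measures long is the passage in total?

14 measures

Basic contrasting period: 4 + 4 = 8 bars.
8 (basic form) + 3 (internal expansion) + 3 (extra statement) = 14.
The elision shares a bar with the next section but does not change this unit's count.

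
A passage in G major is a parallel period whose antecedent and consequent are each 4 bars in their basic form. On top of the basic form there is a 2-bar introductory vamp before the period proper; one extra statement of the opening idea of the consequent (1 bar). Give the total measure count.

Basic parallel period: 4 + 4 = 8 bars.
8 (basic form) + 2 (introduction) + 1 (extra statement) = 11.

11 measures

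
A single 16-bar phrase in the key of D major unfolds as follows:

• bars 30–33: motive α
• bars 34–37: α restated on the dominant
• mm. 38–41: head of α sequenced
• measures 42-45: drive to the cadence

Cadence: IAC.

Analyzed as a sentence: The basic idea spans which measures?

The presentation of a sentence is the basic idea (mm. 30–33) plus its repetition (measures 34–37); the basic idea is therefore mm. 30-33.

measures 30–33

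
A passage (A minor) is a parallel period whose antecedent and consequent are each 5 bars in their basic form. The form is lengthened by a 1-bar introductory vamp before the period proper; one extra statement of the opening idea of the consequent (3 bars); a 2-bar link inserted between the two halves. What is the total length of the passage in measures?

16 measures

Basic parallel period: 5 + 5 = 10 bars.
10 (basic form) + 1 (introduction) + 3 (extra statement) + 2 (link) = 16.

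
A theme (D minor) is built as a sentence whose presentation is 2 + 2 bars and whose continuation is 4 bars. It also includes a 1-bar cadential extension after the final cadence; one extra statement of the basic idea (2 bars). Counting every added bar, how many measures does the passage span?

11 measures

Basic sentence: 2 + 2 + 4 = 8 bars.
8 (basic form) + 1 (cadential extension) + 2 (extra statement) = 11.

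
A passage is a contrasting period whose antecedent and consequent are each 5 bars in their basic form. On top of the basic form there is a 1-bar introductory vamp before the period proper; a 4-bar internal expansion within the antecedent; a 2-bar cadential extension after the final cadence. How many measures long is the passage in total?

Basic contrasting period: 5 + 5 = 10 bars.
10 (basic form) + 1 (introduction) + 4 (internal expansion) + 2 (cadential extension) = 17.

17 measures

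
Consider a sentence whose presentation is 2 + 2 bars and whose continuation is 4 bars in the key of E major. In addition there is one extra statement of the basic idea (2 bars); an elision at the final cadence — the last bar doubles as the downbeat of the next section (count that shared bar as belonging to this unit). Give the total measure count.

Basic sentence: 2 + 2 + 4 = 8 bars.
8 (basic form) + 2 (extra statement) = 10.
The elision shares a bar with the next section but does not change this unit's count.

10 measures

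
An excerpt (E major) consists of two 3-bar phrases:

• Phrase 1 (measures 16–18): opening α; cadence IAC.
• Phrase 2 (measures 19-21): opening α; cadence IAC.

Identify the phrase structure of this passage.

Both phrases have the same opening (α) and the same cadence (imperfect authentic cadence): the second is a restatement, not a consequent, so this is a repeated phrase rather than a period.

repeated phrase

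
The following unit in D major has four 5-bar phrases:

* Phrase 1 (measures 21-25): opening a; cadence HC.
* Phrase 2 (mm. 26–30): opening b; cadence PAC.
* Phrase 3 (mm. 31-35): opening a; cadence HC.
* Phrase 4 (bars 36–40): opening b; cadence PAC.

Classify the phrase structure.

The cadence pattern HC–PAC–HC–PAC is weak–strong twice, and phrases 3–4 restate phrases 1–2: a period heard twice, not a double period (which would end weakly at phrase 2).

repeated period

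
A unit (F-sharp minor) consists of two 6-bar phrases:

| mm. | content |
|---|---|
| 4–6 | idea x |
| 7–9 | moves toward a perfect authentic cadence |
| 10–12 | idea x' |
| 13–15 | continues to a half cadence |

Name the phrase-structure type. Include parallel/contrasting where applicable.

The second phrase closes with a half cadence, which is not stronger than the first phrase's perfect authentic cadence; without a weak→strong cadential pair there is no antecedent–consequent relationship, so this is a phrase group rather than a period.

phrase group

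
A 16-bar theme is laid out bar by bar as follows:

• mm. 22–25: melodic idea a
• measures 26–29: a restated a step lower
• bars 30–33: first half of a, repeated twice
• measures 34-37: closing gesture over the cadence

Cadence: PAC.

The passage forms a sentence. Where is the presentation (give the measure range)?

The presentation of a sentence is the basic idea (bars 22–25) plus its repetition (mm. 26-29); the presentation is therefore measures 22-29.

measures 22–29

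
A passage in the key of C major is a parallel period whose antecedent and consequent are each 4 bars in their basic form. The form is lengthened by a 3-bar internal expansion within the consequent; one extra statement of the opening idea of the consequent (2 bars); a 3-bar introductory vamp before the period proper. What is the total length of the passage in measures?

Basic parallel period: 4 + 4 = 8 bars.
8 (basic form) + 3 (internal expansion) + 2 (extra statement) + 3 (introduction) = 16.

16 measures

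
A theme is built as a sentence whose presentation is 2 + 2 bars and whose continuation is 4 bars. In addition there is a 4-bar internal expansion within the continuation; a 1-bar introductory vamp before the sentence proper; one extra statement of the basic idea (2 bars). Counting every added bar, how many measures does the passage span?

Basic sentence: 2 + 2 + 4 = 8 bars.
8 (basic form) + 4 (internal expansion) + 1 (introduction) + 2 (extra statement) = 15.

15 measures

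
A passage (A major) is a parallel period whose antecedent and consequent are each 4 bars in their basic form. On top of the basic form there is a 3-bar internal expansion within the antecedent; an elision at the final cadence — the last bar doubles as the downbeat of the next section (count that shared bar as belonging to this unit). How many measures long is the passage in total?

Basic parallel period: 4 + 4 = 8 bars.
8 (basic form) + 3 (internal expansion) = 11.
The elision shares a bar with the next section but does not change this unit's count.

11 measures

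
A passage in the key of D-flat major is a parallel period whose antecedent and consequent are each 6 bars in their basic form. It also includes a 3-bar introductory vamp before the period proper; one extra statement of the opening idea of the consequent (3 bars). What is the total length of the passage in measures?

18 measures

Basic parallel period: 6 + 6 = 12 bars.
12 (basic form) + 3 (introduction) + 3 (extra statement) = 18.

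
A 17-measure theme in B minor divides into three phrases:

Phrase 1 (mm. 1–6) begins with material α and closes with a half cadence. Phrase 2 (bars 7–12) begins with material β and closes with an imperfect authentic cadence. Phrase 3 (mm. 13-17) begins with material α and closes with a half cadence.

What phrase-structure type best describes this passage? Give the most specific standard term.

phrase group

The final phrase closes with a half cadence, which is not stronger than the preceding imperfect authentic cadence; the 3 phrases lack an overall antecedent–consequent design and so form a phrase group.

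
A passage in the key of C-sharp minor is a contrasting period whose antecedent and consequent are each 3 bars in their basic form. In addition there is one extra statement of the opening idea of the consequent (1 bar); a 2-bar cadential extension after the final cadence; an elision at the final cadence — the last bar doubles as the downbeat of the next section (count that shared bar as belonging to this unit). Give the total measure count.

9 measures

Basic contrasting period: 3 + 3 = 6 bars.
6 (basic form) + 1 (extra statement) + 2 (cadential extension) = 9.
The elision shares a bar with the next section but does not change this unit's count.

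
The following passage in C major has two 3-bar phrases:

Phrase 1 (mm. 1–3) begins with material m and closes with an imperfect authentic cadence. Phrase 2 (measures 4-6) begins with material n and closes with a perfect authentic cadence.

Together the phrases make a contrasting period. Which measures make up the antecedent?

measures 1–3

The phrase ending with the weaker cadence (imperfect authentic cadence) is the antecedent; the one ending more conclusively (perfect authentic cadence) is the consequent. The antecedent is measures 1–3.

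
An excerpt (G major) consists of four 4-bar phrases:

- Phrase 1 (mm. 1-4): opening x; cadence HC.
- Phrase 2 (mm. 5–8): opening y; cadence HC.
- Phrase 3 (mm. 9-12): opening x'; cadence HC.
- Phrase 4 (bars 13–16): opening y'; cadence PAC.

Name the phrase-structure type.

parallel double period

Four phrases in two halves: the first half (mm. 1-8) ends with a half cadence, the second (measures 9–16) with a perfect authentic cadence — a large antecedent–consequent pair, i.e. a double period.
Phrase 3 begins with the same material as phrase 1, making it parallel.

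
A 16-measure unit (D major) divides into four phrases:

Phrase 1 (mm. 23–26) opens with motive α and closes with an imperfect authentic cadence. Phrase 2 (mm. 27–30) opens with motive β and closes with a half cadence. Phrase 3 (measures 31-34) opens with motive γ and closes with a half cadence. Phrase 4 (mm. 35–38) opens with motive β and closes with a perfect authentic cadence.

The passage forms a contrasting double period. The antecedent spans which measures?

In a double period the four phrases pair into a large antecedent (phrases 1–2, ending half cadence) and a large consequent (phrases 3–4, ending perfect authentic cadence). The antecedent spans bars 23–30.

measures 23–30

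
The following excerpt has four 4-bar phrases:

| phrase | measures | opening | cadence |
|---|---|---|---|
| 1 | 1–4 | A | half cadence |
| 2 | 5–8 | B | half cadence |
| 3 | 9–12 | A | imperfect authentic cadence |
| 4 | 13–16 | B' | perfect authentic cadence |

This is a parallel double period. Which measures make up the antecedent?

measures 1–8

In a double period the first pair of phrases (ending half cadence) is the large antecedent and the second pair (ending perfect authentic cadence) is the large consequent; the antecedent is measures 1–8.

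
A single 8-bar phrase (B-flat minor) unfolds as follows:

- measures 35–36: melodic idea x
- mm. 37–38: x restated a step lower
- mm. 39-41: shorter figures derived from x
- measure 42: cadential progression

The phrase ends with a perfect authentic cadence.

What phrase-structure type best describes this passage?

Basic idea (mm. 35-36) + its repetition (mm. 37–38) form the presentation; fragmentation and cadence (bars 39–42) form the continuation — the 8-bar whole is a sentence.

sentence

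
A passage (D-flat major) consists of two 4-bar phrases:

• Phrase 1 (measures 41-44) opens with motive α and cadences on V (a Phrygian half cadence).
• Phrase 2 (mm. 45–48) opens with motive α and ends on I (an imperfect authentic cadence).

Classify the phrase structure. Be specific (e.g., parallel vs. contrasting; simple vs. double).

parallel period

Phrase 1 ends with a Phrygian half cadence (weaker) and phrase 2 with an imperfect authentic cadence (stronger): antecedent + consequent = a period.
The two phrases open with the same material (α / α), so the period is parallel.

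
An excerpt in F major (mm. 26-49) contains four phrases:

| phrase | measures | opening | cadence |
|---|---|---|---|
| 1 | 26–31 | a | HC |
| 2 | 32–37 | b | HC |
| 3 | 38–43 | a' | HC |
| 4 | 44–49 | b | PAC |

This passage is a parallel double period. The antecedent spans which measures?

measures 26–37

In a double period the four phrases pair into a large antecedent (phrases 1–2, ending half cadence) and a large consequent (phrases 3–4, ending perfect authentic cadence). The antecedent spans mm. 26–37.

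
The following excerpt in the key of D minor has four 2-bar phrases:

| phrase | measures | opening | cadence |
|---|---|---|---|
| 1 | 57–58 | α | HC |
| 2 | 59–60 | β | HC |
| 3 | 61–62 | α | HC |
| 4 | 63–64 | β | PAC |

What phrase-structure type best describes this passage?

parallel double period

Four phrases in two halves: the first half (measures 57-60) ends with a half cadence, the second (mm. 61–64) with a perfect authentic cadence — a large antecedent–consequent pair, i.e. a double period.
Phrase 3 begins with the same material as phrase 1, making it parallel.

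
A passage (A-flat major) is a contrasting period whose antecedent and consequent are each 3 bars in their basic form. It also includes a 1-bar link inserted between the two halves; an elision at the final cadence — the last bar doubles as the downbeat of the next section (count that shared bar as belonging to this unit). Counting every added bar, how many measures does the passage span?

7 measures

Basic contrasting period: 3 + 3 = 6 bars.
6 (basic form) + 1 (link) = 7.
The elision shares a bar with the next section but does not change this unit's count.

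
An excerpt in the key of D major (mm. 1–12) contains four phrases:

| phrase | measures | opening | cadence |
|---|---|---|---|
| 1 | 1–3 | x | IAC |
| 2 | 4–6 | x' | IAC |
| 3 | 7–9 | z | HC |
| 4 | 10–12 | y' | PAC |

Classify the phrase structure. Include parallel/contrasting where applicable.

Four phrases in two halves: the first half (mm. 1–6) ends with an imperfect authentic cadence, the second (bars 7-12) with a perfect authentic cadence — a large antecedent–consequent pair, i.e. a double period.
Phrase 3 begins with different material from phrase 1, making it contrasting.

contrasting double period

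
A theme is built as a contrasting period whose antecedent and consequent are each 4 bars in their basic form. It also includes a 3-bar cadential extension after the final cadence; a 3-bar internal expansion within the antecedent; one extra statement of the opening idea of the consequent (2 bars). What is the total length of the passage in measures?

Basic contrasting period: 4 + 4 = 8 bars.
8 (basic form) + 3 (cadential extension) + 3 (internal expansion) + 2 (extra statement) = 16.

16 measures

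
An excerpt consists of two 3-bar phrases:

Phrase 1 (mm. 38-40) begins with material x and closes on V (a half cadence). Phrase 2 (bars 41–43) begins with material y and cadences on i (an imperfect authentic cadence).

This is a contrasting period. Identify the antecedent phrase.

The phrase ending with the weaker cadence (half cadence) is the antecedent; the one ending more conclusively (imperfect authentic cadence) is the consequent. The antecedent is phrase 1.

phrase 1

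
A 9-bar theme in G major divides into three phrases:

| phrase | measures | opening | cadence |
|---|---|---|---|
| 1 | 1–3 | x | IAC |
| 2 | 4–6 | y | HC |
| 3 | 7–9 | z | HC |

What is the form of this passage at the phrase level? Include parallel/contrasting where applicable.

phrase group

The final phrase closes with a half cadence, which is not stronger than the preceding half cadence; the 3 phrases lack an overall antecedent–consequent design and so form a phrase group.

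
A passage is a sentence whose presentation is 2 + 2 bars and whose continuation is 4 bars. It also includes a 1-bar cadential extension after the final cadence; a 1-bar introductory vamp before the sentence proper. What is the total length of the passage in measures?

Basic sentence: 2 + 2 + 4 = 8 bars.
8 (basic form) + 1 (cadential extension) + 1 (introduction) = 10.

10 measures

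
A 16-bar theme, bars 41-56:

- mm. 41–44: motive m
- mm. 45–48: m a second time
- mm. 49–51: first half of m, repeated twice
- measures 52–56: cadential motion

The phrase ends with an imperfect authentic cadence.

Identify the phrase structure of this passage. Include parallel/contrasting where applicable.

sentence

Basic idea (mm. 41–44) + its repetition (bars 45–48) form the presentation; fragmentation and cadence (measures 49-56) form the continuation — the 16-bar whole is a sentence.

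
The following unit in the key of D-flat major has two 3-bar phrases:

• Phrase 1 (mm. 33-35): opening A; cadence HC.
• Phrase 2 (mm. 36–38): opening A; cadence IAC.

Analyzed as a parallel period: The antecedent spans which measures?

measures 33–35

The antecedent is the phrase ending with the weaker cadence (half cadence, phrase 1) and the consequent the one ending more conclusively (imperfect authentic cadence, phrase 2); the antecedent is mm. 33-35.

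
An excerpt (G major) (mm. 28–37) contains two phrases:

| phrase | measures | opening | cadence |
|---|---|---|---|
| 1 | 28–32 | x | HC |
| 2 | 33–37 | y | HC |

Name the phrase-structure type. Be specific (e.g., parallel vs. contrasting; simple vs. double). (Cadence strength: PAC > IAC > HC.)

phrase group

The second phrase closes with a half cadence, which is not stronger than the first phrase's half cadence; without a weak→strong cadential pair there is no antecedent–consequent relationship, so this is a phrase group rather than a period.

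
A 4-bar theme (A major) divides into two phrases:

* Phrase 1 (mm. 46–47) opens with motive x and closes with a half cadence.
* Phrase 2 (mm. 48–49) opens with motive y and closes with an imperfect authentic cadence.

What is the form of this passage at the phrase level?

contrasting period

Phrase 1 ends with a half cadence (weaker) and phrase 2 with an imperfect authentic cadence (stronger): antecedent + consequent = a period.
The two phrases open with different material (x / y), so the period is contrasting.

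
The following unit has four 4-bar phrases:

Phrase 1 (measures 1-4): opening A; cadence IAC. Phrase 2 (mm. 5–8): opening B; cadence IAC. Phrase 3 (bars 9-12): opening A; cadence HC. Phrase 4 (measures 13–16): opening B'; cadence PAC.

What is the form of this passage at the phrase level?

parallel double period

Four phrases in two halves: the first half (mm. 1–8) ends with an imperfect authentic cadence, the second (measures 9–16) with a perfect authentic cadence — a large antecedent–consequent pair, i.e. a double period.
Phrase 3 begins with the same material as phrase 1, making it parallel.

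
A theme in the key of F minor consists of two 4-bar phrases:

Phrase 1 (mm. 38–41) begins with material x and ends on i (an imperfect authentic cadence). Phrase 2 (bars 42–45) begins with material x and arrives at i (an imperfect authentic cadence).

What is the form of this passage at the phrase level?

Both phrases have the same opening (x) and the same cadence (imperfect authentic cadence): the second is a restatement, not a consequent, so this is a repeated phrase rather than a period.

repeated phrase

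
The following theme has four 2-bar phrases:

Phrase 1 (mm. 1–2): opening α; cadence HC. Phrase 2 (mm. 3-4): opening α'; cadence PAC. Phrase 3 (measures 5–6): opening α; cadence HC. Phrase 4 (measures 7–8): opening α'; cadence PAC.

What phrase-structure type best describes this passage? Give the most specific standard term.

The cadence pattern HC–PAC–HC–PAC is weak–strong twice, and phrases 3–4 restate phrases 1–2: a period heard twice, not a double period (which would end weakly at phrase 2).

repeated period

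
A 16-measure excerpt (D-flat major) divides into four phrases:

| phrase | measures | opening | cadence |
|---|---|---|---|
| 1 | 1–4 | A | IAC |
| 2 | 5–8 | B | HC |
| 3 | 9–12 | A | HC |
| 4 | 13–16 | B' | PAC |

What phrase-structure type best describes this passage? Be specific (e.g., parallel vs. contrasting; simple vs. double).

Four phrases in two halves: the first half (bars 1–8) ends with a half cadence, the second (mm. 9–16) with a perfect authentic cadence — a large antecedent–consequent pair, i.e. a double period.
Phrase 3 begins with the same material as phrase 1, making it parallel.

parallel double period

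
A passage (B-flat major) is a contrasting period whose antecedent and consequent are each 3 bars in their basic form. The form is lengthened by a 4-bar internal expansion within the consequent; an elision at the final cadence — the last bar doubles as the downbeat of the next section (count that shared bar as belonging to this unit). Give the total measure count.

10 measures

Basic contrasting period: 3 + 3 = 6 bars.
6 (basic form) + 4 (internal expansion) = 10.
The elision shares a bar with the next section but does not change this unit's count.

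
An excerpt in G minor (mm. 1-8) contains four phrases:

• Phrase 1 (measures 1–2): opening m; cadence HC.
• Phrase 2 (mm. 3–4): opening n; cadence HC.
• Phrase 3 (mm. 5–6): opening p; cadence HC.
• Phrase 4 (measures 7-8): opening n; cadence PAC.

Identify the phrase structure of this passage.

contrasting double period

Four phrases in two halves: the first half (mm. 1–4) ends with a half cadence, the second (measures 5–8) with a perfect authentic cadence — a large antecedent–consequent pair, i.e. a double period.
Phrase 3 begins with different material from phrase 1, making it contrasting.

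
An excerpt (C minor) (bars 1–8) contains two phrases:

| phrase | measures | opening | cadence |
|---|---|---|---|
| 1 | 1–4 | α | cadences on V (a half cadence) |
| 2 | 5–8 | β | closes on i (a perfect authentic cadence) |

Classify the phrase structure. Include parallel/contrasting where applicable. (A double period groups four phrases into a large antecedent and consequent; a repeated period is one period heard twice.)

contrasting period

Phrase 1 ends with a half cadence (weaker) and phrase 2 with a perfect authentic cadence (stronger): antecedent + consequent = a period.
The two phrases open with different material (α / β), so the period is contrasting.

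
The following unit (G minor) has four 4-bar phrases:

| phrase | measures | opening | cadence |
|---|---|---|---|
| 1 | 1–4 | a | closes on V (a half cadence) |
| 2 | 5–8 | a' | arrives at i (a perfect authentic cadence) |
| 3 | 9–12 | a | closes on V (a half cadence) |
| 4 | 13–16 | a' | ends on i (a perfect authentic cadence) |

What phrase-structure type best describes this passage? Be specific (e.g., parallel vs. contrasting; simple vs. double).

The cadence pattern HC–PAC–HC–PAC is weak–strong twice, and phrases 3–4 restate phrases 1–2: a period heard twice, not a double period (which would end weakly at phrase 2).

repeated period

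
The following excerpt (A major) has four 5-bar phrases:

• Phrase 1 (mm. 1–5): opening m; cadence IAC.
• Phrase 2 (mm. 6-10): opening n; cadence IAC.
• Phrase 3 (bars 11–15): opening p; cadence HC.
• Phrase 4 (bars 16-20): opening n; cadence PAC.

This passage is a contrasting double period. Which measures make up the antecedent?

In a double period the four phrases pair into a large antecedent (phrases 1–2, ending imperfect authentic cadence) and a large consequent (phrases 3–4, ending perfect authentic cadence). The antecedent spans bars 1-10.

measures 1–10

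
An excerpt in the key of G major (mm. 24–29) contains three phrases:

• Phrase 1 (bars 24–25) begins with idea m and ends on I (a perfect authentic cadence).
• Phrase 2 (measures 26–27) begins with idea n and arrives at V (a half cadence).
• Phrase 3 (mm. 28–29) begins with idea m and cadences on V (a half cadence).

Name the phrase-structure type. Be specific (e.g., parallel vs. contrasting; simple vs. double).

phrase group

The final phrase closes with a half cadence, which is not stronger than the preceding half cadence; the 3 phrases lack an overall antecedent–consequent design and so form a phrase group.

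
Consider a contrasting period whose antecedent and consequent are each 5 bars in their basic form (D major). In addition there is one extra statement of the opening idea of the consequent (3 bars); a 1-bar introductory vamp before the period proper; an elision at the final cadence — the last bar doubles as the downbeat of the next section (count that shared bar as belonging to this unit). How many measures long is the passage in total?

14 measures

Basic contrasting period: 5 + 5 = 10 bars.
10 (basic form) + 3 (extra statement) + 1 (introduction) = 14.
The elision shares a bar with the next section but does not change this unit's count.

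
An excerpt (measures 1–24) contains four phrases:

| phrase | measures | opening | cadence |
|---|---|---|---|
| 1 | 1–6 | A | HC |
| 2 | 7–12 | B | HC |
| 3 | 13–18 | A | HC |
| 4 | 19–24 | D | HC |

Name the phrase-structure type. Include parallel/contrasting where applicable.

Phrase 4 ends with a half cadence, no stronger than phrase 2's half cadence, so the four phrases do not form a double period; nor do phrases 3–4 duplicate 1–2, so it is not a repeated period. With no phrase reaching a conclusive cadence, the passage is a phrase group.

phrase group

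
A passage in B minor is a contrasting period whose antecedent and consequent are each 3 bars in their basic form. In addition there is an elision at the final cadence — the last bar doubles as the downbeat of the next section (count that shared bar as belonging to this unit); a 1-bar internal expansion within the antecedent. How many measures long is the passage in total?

Basic contrasting period: 3 + 3 = 6 bars.
6 (basic form) + 1 (internal expansion) = 7.
The elision shares a bar with the next section but does not change this unit's count.

7 measures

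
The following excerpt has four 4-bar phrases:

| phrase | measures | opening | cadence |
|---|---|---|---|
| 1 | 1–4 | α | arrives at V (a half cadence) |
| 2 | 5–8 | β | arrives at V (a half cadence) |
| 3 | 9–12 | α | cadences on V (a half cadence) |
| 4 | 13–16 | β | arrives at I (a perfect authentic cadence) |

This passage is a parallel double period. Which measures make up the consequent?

In a double period the four phrases pair into a large antecedent (phrases 1–2, ending half cadence) and a large consequent (phrases 3–4, ending perfect authentic cadence). The consequent spans bars 9-16.

measures 9–16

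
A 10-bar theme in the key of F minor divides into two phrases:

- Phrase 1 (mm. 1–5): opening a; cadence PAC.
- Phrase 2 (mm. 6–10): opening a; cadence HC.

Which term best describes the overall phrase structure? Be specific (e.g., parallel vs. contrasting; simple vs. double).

phrase group

The second phrase closes with a half cadence, which is not stronger than the first phrase's perfect authentic cadence; without a weak→strong cadential pair there is no antecedent–consequent relationship, so this is a phrase group rather than a period.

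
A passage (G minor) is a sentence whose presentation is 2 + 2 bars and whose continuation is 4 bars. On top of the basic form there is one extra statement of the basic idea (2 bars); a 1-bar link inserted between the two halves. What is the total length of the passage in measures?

Basic sentence: 2 + 2 + 4 = 8 bars.
8 (basic form) + 2 (extra statement) + 1 (link) = 11.

11 measures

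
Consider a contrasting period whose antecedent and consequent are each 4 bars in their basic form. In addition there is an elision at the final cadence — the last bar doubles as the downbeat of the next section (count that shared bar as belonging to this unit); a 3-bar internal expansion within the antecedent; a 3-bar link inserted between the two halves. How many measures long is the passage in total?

Basic contrasting period: 4 + 4 = 8 bars.
8 (basic form) + 3 (internal expansion) + 3 (link) = 14.
The elision shares a bar with the next section but does not change this unit's count.

14 measures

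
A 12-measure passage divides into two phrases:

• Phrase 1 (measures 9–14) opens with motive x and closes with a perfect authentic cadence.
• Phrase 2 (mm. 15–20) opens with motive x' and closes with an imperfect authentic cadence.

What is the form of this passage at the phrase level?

The second phrase closes with an imperfect authentic cadence, which is not stronger than the first phrase's perfect authentic cadence; without a weak→strong cadential pair there is no antecedent–consequent relationship, so this is a phrase group rather than a period.

phrase group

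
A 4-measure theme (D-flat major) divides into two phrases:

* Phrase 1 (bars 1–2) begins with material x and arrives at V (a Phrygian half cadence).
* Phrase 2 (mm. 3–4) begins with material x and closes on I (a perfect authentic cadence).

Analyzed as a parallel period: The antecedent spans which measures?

measures 1–2

The antecedent is the phrase ending with the weaker cadence (Phrygian half cadence, phrase 1) and the consequent the one ending more conclusively (perfect authentic cadence, phrase 2); the antecedent is mm. 1–2.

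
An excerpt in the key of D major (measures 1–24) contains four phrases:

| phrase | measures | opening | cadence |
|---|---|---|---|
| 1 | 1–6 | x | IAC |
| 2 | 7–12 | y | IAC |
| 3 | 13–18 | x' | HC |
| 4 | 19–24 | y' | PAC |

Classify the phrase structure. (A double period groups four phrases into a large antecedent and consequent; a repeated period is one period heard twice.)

parallel double period

Four phrases in two halves: the first half (bars 1–12) ends with an imperfect authentic cadence, the second (measures 13–24) with a perfect authentic cadence — a large antecedent–consequent pair, i.e. a double period.
Phrase 3 begins with the same material as phrase 1, making it parallel.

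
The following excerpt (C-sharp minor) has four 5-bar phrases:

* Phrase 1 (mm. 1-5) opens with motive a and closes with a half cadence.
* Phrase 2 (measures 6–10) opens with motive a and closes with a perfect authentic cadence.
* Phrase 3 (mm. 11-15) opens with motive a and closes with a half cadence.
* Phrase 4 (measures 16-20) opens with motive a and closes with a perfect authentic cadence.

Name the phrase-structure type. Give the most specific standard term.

repeated period

The cadence pattern HC–PAC–HC–PAC is weak–strong twice, and phrases 3–4 restate phrases 1–2: a period heard twice, not a double period (which would end weakly at phrase 2).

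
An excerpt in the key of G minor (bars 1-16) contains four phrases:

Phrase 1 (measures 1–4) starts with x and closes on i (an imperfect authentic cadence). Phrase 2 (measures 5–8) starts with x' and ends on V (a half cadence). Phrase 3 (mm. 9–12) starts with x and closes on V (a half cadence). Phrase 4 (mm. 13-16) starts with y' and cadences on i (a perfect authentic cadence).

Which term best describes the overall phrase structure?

Four phrases in two halves: the first half (mm. 1-8) ends with a half cadence, the second (bars 9-16) with a perfect authentic cadence — a large antecedent–consequent pair, i.e. a double period.
Phrase 3 begins with the same material as phrase 1, making it parallel.

parallel double period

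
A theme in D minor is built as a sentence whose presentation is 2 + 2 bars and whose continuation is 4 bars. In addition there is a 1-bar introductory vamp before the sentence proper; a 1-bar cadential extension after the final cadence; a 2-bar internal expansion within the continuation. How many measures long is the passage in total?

12 measures

Basic sentence: 2 + 2 + 4 = 8 bars.
8 (basic form) + 1 (introduction) + 1 (cadential extension) + 2 (internal expansion) = 12.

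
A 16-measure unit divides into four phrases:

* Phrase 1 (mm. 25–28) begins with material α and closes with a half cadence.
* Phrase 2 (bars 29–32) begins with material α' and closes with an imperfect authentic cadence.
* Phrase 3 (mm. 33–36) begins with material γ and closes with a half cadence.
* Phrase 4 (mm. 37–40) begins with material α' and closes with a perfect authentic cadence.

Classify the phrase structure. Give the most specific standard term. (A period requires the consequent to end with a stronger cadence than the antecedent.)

contrasting double period

Four phrases in two halves: the first half (mm. 25–32) ends with an imperfect authentic cadence, the second (bars 33–40) with a perfect authentic cadence — a large antecedent–consequent pair, i.e. a double period.
Phrase 3 begins with different material from phrase 1, making it contrasting.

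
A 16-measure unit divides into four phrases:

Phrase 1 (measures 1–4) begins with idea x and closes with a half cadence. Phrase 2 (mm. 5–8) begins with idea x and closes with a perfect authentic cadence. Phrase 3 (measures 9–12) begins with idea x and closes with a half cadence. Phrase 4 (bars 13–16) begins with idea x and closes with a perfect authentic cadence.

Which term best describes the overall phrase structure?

repeated period

The cadence pattern HC–PAC–HC–PAC is weak–strong twice, and phrases 3–4 restate phrases 1–2: a period heard twice, not a double period (which would end weakly at phrase 2).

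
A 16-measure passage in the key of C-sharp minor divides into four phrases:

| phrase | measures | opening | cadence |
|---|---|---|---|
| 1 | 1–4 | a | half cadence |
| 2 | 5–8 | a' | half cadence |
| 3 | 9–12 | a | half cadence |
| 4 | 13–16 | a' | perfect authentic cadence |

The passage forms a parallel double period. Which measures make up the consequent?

In a double period the first pair of phrases (ending half cadence) is the large antecedent and the second pair (ending perfect authentic cadence) is the large consequent; the consequent is measures 9–16.

measures 9–16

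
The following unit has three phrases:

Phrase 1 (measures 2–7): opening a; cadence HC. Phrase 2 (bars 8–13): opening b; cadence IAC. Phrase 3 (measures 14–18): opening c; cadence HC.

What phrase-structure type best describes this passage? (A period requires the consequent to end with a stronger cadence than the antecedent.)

The final phrase closes with a half cadence, which is not stronger than the preceding imperfect authentic cadence; the 3 phrases lack an overall antecedent–consequent design and so form a phrase group.

phrase group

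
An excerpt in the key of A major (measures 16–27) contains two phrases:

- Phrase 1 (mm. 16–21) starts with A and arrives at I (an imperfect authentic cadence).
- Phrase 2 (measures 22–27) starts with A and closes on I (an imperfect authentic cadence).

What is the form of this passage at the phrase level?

repeated phrase

Both phrases have the same opening (A) and the same cadence (imperfect authentic cadence): the second is a restatement, not a consequent, so this is a repeated phrase rather than a period.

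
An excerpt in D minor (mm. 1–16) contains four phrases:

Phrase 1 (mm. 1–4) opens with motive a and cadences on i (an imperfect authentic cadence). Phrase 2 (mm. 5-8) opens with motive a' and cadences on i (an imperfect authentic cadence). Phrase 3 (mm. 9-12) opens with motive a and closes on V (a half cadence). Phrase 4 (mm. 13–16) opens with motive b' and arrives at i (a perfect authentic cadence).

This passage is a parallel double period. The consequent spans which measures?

measures 9–16

In a double period the four phrases pair into a large antecedent (phrases 1–2, ending imperfect authentic cadence) and a large consequent (phrases 3–4, ending perfect authentic cadence). The consequent spans mm. 9-16.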